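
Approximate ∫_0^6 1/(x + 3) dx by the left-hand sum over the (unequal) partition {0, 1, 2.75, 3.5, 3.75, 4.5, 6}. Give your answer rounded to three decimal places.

Subinterval widths: 1, 1.75, 0.75, 0.25, 0.75, 1.5.
Left endpoints: 0, 1, 2.75, 3.5, 3.75, 4.5.
f(0) = 1/3, f(1) = 0.25, f(2.75) = 4/23, f(3.5) = 2/13, f(3.75) = 4/27, f(4.5) = 2/15.
Sum = Σ Δx_i · f(x_i).
Sum ≈ 1.251.

1.251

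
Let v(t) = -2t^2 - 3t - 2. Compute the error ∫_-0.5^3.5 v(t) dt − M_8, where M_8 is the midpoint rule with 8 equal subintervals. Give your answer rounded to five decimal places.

Exact integral: ∫_-0.5^3.5 v(t) dt ≈ -54.6666667.
M_8 = -54.5.
Error ≈ -54.6666667 − (-54.5) ≈ -0.16667.

-0.16667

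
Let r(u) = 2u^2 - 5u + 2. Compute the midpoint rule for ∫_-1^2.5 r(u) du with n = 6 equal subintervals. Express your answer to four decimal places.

4.7598

Δu = (2.5 − (-1))/6 = 7/12.
Midpoints: -17/24, -0.125, 11/24, 25/24, 1.625, 53/24.
r(-17/24) = 1885/288, r(-0.125) = 2.65625, r(11/24) = 37/288, r(25/24) = -299/288, r(1.625) = -0.84375, r(53/24) = 205/288.
Sum = Δu · [r(-17/24) + r(-0.125) + r(11/24) + ...].
Sum ≈ 4.7598.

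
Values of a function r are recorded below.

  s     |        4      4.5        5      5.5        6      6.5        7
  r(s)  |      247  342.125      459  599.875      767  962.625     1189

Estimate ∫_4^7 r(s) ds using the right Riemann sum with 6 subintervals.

2159.8125

Δs = 0.5.
Sum = 0.5·[342.125 + 459 + 599.875 + 767 + 962.625 + 1189] = 2159.8125.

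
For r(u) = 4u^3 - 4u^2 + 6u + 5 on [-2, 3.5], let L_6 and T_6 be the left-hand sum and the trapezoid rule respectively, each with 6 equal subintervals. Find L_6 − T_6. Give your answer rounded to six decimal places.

L_6 ≈ 29.05960648.
T_6 ≈ 122.33043981.
L_6 − T_6 ≈ -93.270833.

-93.270833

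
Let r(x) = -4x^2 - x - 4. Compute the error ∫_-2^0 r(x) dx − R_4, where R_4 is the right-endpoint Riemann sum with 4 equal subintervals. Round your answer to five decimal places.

Exact integral: ∫_-2^0 r(x) dx ≈ -16.6666667.
R_4 = -13.5.
Error ≈ -16.6666667 − (-13.5) ≈ -3.16667.

-3.16667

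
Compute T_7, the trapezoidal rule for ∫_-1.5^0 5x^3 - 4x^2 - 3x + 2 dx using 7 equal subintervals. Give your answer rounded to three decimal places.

Δx = (0 − (-1.5))/7 = 3/14.
f(-1.5) = -19.375, f(-9/7) = -3904/343, f(-15/14) = -15167/2744, f(-6/7) = -520/343, f(-9/14) = 2599/2744, f(-3/7) = 740/343, f(-3/14) = 6613/2744, f(0) = 2.
T_7 = (Δx/2)·[f(x_0) + 2f(x_1) + ... + 2f(x_{6}) + f(x_7)].
Sum ≈ -4.628.

-4.628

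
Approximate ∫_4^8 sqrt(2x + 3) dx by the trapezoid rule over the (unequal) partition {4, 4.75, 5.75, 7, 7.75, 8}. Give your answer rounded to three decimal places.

Subinterval widths: 0.75, 1, 1.25, 0.75, 0.25.
f(4) ≈ 3.317, f(4.75) ≈ 3.536, f(5.75) ≈ 3.808, f(7) ≈ 4.123, f(7.75) ≈ 4.301, f(8) ≈ 4.359.
On each subinterval the trapezoid contributes (Δx_i/2)·[f(x_{i-1}) + f(x_i)].
Sum ≈ 15.440.

15.440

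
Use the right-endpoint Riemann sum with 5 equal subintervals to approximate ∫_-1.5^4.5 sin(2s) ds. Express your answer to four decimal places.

Δs = (4.5 − (-1.5))/5 = 1.2.
Right endpoints: -0.3, 0.9, 2.1, 3.3, 4.5.
f(-0.3) ≈ -0.5646, f(0.9) ≈ 0.9738, f(2.1) ≈ -0.8716, f(3.3) ≈ 0.3115, f(4.5) ≈ 0.4121.
Sum = Δs · [f(-0.3) + f(0.9) + f(2.1) + f(3.3) + f(4.5)].
Sum ≈ 0.3135.

0.3135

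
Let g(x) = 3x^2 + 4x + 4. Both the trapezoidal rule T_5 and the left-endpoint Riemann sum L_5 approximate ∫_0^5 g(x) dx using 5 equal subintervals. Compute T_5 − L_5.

47.5

T_5 = 197.5.
L_5 = 150.
T_5 − L_5 = 47.5.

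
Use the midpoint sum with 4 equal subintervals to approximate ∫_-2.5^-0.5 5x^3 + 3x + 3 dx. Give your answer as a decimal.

Δx = (-0.5 − (-2.5))/4 = 0.5.
Midpoints: -2.25, -1.75, -1.25, -0.75.
f(-2.25) = -60.703125, f(-1.75) = -29.046875, f(-1.25) = -10.515625, f(-0.75) = -1.359375.
Sum = Δx · [f(-2.25) + f(-1.75) + f(-1.25) + f(-0.75)].
Sum = -50.8125.

-50.8125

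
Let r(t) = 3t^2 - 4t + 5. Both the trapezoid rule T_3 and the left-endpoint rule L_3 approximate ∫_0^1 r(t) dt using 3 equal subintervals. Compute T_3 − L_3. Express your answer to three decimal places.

-0.167

T_3 ≈ 4.05556.
L_3 ≈ 4.22222.
T_3 − L_3 ≈ -0.167.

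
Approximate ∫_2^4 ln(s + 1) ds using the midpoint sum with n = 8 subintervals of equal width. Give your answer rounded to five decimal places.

2.75170

Δs = (4 − 2)/8 = 0.25.
Midpoints: 2.125, 2.375, 2.625, 2.875, 3.125, 3.375, 3.625, 3.875.
f(2.125) ≈ 1.13943, f(2.375) ≈ 1.21640, f(2.625) ≈ 1.28785, f(2.875) ≈ 1.35455, f(3.125) ≈ 1.41707, f(3.375) ≈ 1.47591, f(3.625) ≈ 1.53148, f(3.875) ≈ 1.58412.
Sum = Δs · [f(2.125) + f(2.375) + f(2.625) + ...].
Sum ≈ 2.75170.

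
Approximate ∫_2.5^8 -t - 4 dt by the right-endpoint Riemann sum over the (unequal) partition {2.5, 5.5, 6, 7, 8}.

Subinterval widths: 3, 0.5, 1, 1.
Right endpoints: 5.5, 6, 7, 8.
f(5.5) = -9.5, f(6) = -10, f(7) = -11, f(8) = -12.
Sum = Σ Δt_i · f(t_i).
Sum = -56.5.

-56.5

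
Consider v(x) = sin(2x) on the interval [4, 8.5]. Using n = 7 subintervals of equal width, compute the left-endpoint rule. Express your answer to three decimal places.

0.683

Δx = (8.5 − 4)/7 = 9/14.
Left endpoints: 4, 65/14, 37/7, 83/14, 46/7, 101/14, 55/7.
v(4) ≈ 0.989, v(65/14) ≈ 0.139, v(37/7) ≈ -0.911, v(83/14) ≈ -0.651, v(46/7) ≈ 0.545, v(101/14) ≈ 0.958, v(55/7) ≈ -0.006.
Sum = Δx · [v(4) + v(65/14) + v(37/7) + ...].
Sum ≈ 0.683.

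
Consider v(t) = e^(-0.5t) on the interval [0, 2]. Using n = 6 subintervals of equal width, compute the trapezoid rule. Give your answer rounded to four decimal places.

Δt = (2 − 0)/6 = 1/3.
v(0) ≈ 1.0000, v(1/3) ≈ 0.8465, v(2/3) ≈ 0.7165, v(1) ≈ 0.6065, v(4/3) ≈ 0.5134, v(5/3) ≈ 0.4346, v(2) ≈ 0.3679.
T_6 = (Δt/2)·[v(t_0) + 2v(t_1) + ... + 2v(t_{5}) + v(t_6)].
Sum ≈ 1.2672.

1.2672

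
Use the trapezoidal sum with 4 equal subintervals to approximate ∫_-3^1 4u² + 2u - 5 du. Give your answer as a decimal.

12

Δu = (1 − (-3))/4 = 1.
f(-3) = 25, f(-2) = 7, f(-1) = -3, f(0) = -5, f(1) = 1.
T_4 = (Δu/2)·[f(u_0) + 2f(u_1) + 2f(u_2) + 2f(u_3) + f(u_4)].
Sum = 12.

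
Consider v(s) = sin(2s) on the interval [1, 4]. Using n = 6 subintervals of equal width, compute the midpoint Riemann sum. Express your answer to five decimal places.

Δs = (4 − 1)/6 = 0.5.
Midpoints: 1.25, 1.75, 2.25, 2.75, 3.25, 3.75.
v(1.25) ≈ 0.59847, v(1.75) ≈ -0.35078, v(2.25) ≈ -0.97753, v(2.75) ≈ -0.70554, v(3.25) ≈ 0.21512, v(3.75) ≈ 0.93800.
Sum = Δs · [v(1.25) + v(1.75) + v(2.25) + ...].
Sum ≈ -0.14113.

-0.14113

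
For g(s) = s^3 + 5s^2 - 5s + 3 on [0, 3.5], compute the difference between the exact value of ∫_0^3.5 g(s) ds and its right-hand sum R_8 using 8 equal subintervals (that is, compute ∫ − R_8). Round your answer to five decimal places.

-20.09367

Exact integral: ∫_0^3.5 g(s) ds ≈ 88.8489583.
R_8 ≈ 108.9426270.
Error ≈ 88.8489583 − 108.9426270 ≈ -20.09367.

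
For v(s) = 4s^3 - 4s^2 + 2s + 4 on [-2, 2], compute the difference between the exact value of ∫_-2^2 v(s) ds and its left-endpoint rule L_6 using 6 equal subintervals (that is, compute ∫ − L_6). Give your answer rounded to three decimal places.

Exact integral: ∫_-2^2 v(s) ds ≈ -5.33333.
L_6 ≈ -30.51852.
Error ≈ -5.33333 − (-30.51852) ≈ 25.185.

25.185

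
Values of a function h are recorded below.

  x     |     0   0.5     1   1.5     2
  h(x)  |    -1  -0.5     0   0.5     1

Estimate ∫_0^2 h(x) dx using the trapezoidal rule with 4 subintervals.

Δx = 0.5.
T_4 = (0.5/2)·[(-1) + 2·(-0.5) + 2·0 + 2·0.5 + 1] = 0.

0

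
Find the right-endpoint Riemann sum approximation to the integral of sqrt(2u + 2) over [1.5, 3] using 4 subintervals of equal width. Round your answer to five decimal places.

3.92566

Δu = (3 − 1.5)/4 = 0.375.
Right endpoints: 1.875, 2.25, 2.625, 3.
f(1.875) ≈ 2.39792, f(2.25) ≈ 2.54951, f(2.625) ≈ 2.69258, f(3) ≈ 2.82843.
Sum = Δu · [f(1.875) + f(2.25) + f(2.625) + f(3)].
Sum ≈ 3.92566.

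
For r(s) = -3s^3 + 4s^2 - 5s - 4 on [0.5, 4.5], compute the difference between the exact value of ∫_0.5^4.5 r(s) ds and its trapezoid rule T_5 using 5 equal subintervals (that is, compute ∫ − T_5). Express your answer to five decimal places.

Exact integral: ∫_0.5^4.5 r(s) ds ≈ -252.1666667.
T_5 = -260.06.
Error ≈ -252.1666667 − (-260.06) ≈ 7.89333.

7.89333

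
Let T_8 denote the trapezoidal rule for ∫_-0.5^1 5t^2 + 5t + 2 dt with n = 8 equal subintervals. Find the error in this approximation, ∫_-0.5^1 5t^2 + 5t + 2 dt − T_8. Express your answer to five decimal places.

-0.04395

Exact integral: ∫_-0.5^1 f(t) dt = 6.75.
T_8 ≈ 6.7939453.
Error ≈ 6.75 − 6.7939453 ≈ -0.04395.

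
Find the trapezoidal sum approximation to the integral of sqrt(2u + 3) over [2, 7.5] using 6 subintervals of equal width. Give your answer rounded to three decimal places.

Δu = (7.5 − 2)/6 = 11/12.
f(2) ≈ 2.646, f(35/12) ≈ 2.972, f(23/6) ≈ 3.266, f(4.75) ≈ 3.536, f(17/3) ≈ 3.786, f(79/12) ≈ 4.021, f(7.5) ≈ 4.243.
T_6 = (Δu/2)·[f(u_0) + 2f(u_1) + ... + 2f(u_{5}) + f(u_6)].
Sum ≈ 19.272.

19.272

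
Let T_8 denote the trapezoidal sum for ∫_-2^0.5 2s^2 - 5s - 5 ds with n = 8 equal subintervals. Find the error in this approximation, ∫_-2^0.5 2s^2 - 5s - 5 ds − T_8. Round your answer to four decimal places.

-0.0814

Exact integral: ∫_-2^0.5 f(s) ds ≈ 2.291667.
T_8 ≈ 2.373047.
Error ≈ 2.291667 − 2.373047 ≈ -0.0814.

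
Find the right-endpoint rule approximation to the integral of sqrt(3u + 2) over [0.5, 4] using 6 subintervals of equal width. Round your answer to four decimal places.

Δu = (4 − 0.5)/6 = 7/12.
Right endpoints: 13/12, 5/3, 2.25, 17/6, 41/12, 4.
f(13/12) ≈ 2.2913, f(5/3) ≈ 2.6458, f(2.25) ≈ 2.9580, f(17/6) ≈ 3.2404, f(41/12) ≈ 3.5000, f(4) ≈ 3.7417.
Sum = Δu · [f(13/12) + f(5/3) + f(2.25) + ...].
Sum ≈ 10.7200.

10.7200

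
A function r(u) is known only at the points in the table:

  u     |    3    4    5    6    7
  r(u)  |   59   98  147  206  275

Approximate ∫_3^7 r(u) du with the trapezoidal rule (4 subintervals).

618

Δu = 1.
T_4 = (1/2)·[59 + 2·98 + 2·147 + 2·206 + 275] = 618.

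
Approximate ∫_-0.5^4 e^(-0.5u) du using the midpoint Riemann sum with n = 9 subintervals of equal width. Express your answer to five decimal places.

2.29141

Δu = (4 − (-0.5))/9 = 0.5.
Midpoints: -0.25, 0.25, 0.75, 1.25, 1.75, 2.25, 2.75, 3.25, 3.75.
f(-0.25) ≈ 1.13315, f(0.25) ≈ 0.88250, f(0.75) ≈ 0.68729, f(1.25) ≈ 0.53526, f(1.75) ≈ 0.41686, f(2.25) ≈ 0.32465, f(2.75) ≈ 0.25284, f(3.25) ≈ 0.19691, f(3.75) ≈ 0.15335.
Sum = Δu · [f(-0.25) + f(0.25) + f(0.75) + ...].
Sum ≈ 2.29141.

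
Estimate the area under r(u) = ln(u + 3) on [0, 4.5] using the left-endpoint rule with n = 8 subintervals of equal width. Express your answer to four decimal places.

7.0530

Δu = (4.5 − 0)/8 = 0.5625.
Left endpoints: 0, 0.5625, 1.125, 1.6875, 2.25, 2.8125, 3.375, 3.9375.
r(0) ≈ 1.0986, r(0.5625) ≈ 1.2705, r(1.125) ≈ 1.4171, r(1.6875) ≈ 1.5449, r(2.25) ≈ 1.6582, r(2.8125) ≈ 1.7600, r(3.375) ≈ 1.8524, r(3.9375) ≈ 1.9369.
Sum = Δu · [r(0) + r(0.5625) + r(1.125) + ...].
Sum ≈ 7.0530.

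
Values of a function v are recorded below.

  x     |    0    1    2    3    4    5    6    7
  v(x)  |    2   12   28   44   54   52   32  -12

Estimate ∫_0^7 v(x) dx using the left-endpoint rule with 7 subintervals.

Δx = 1.
Sum = 1·[2 + 12 + 28 + 44 + 54 + 52 + 32] = 224.

224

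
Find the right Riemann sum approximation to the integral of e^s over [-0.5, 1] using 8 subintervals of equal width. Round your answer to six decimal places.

2.315911

Δs = (1 − (-0.5))/8 = 0.1875.
Right endpoints: -0.3125, -0.125, 0.0625, 0.25, 0.4375, 0.625, 0.8125, 1.
f(-0.3125) ≈ 0.731616, f(-0.125) ≈ 0.882497, f(0.0625) ≈ 1.064494, f(0.25) ≈ 1.284025, f(0.4375) ≈ 1.548830, f(0.625) ≈ 1.868246, f(0.8125) ≈ 2.253535, f(1) ≈ 2.718282.
Sum = Δs · [f(-0.3125) + f(-0.125) + f(0.0625) + ...].
Sum ≈ 2.315911.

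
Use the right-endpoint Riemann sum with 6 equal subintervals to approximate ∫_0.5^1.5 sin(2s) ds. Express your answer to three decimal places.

Δs = (1.5 − 0.5)/6 = 1/6.
Right endpoints: 2/3, 5/6, 1, 7/6, 4/3, 1.5.
f(2/3) ≈ 0.972, f(5/6) ≈ 0.995, f(1) ≈ 0.909, f(7/6) ≈ 0.723, f(4/3) ≈ 0.457, f(1.5) ≈ 0.141.
Sum = Δs · [f(2/3) + f(5/6) + f(1) + ...].
Sum ≈ 0.700.

0.700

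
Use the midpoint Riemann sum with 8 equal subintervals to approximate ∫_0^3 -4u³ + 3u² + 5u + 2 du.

Δu = (3 − 0)/8 = 0.375.
Midpoints: 0.1875, 0.5625, 0.9375, 1.3125, 1.6875, 2.0625, 2.4375, 2.8125.
f(0.1875) = 3089/1024, f(0.5625) = 5171/1024, f(0.9375) = 6173/1024, f(1.3125) = 4799/1024, f(1.6875) = -247/1024, f(2.0625) = -10261/1024, f(2.4375) = -26539/1024, f(2.8125) = -50377/1024.
Sum = Δu · [f(0.1875) + f(0.5625) + f(0.9375) + ...].
Sum = -24.97265625.

-24.97265625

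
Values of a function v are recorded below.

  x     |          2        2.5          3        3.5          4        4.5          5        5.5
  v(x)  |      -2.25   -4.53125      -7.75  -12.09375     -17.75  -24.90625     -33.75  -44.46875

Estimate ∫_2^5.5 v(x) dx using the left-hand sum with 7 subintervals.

-51.515625

Δx = 0.5.
Sum = 0.5·[(-2.25) + (-4.53125) + (-7.75) + (-12.09375) + (-17.75) + (-24.90625) + (-33.75)] = -51.515625.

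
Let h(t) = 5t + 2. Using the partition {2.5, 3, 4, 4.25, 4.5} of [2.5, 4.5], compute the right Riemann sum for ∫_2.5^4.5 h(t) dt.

Subinterval widths: 0.5, 1, 0.25, 0.25.
Right endpoints: 3, 4, 4.25, 4.5.
h(3) = 17, h(4) = 22, h(4.25) = 23.25, h(4.5) = 24.5.
Sum = Σ Δt_i · h(t_i).
Sum = 42.4375.

42.4375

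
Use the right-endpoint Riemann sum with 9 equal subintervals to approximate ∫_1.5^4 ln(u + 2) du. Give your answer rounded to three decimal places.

Δu = (4 − 1.5)/9 = 5/18.
Right endpoints: 16/9, 37/18, 7/3, 47/18, 26/9, 19/6, 31/9, 67/18, 4.
f(16/9) ≈ 1.329, f(37/18) ≈ 1.400, f(7/3) ≈ 1.466, f(47/18) ≈ 1.528, f(26/9) ≈ 1.587, f(19/6) ≈ 1.642, f(31/9) ≈ 1.695, f(67/18) ≈ 1.744, f(4) ≈ 1.792.
Sum = Δu · [f(16/9) + f(37/18) + f(7/3) + ...].
Sum ≈ 3.940.

3.940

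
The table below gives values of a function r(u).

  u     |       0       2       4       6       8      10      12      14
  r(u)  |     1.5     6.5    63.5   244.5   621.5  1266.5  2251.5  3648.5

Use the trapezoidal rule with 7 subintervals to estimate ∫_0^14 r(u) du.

12558

Δu = 2.
T_7 = (2/2)·[1.5 + 2·6.5 + 2·63.5 + 2·244.5 + 2·621.5 + 2·1266.5 + 2·2251.5 + 3648.5] = 12558.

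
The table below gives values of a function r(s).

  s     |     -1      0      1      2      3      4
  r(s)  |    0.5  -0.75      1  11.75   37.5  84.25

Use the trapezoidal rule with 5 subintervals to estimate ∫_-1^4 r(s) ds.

Δs = 1.
T_5 = (1/2)·[0.5 + 2·(-0.75) + 2·1 + 2·11.75 + 2·37.5 + 84.25] = 91.875.

91.875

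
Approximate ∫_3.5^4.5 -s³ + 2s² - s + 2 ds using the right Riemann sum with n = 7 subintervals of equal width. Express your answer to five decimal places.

-37.24235

Δs = (4.5 − 3.5)/7 = 1/7.
Right endpoints: 51/14, 53/14, 55/14, 57/14, 59/14, 61/14, 4.5.
f(51/14) = -64331/2744, f(53/14) = -75125/2744, f(55/14) = -86967/2744, f(57/14) = -99905/2744, f(59/14) = -113987/2744, f(61/14) = -129261/2744, f(4.5) = -53.125.
Sum = Δs · [f(51/14) + f(53/14) + f(55/14) + ...].
Sum ≈ -37.24235.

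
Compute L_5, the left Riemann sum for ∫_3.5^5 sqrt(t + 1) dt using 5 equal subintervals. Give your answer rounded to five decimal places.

Δt = (5 − 3.5)/5 = 0.3.
Left endpoints: 3.5, 3.8, 4.1, 4.4, 4.7.
f(3.5) ≈ 2.12132, f(3.8) ≈ 2.19089, f(4.1) ≈ 2.25832, f(4.4) ≈ 2.32379, f(4.7) ≈ 2.38747.
Sum = Δt · [f(3.5) + f(3.8) + f(4.1) + f(4.4) + f(4.7)].
Sum ≈ 3.38454.

3.38454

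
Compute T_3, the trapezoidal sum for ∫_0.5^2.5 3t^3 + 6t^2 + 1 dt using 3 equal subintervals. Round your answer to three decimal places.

Δt = (2.5 − 0.5)/3 = 2/3.
f(0.5) = 2.875, f(7/6) = 1003/72, f(11/6) = 2855/72, f(2.5) = 85.375.
T_3 = (Δt/2)·[f(t_0) + 2f(t_1) + 2f(t_2) + f(t_3)].
Sum ≈ 65.139.

65.139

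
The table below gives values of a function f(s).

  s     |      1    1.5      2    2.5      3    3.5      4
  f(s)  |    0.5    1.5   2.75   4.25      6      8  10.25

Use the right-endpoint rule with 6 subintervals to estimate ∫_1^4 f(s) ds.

16.375

Δs = 0.5.
Sum = 0.5·[1.5 + 2.75 + 4.25 + 6 + 8 + 10.25] = 16.375.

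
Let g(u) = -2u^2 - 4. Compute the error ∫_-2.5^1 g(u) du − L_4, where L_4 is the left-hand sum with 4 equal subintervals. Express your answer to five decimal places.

5.48698

Exact integral: ∫_-2.5^1 g(u) du ≈ -25.0833333.
L_4 = -30.5703125.
Error ≈ -25.0833333 − (-30.5703125) ≈ 5.48698.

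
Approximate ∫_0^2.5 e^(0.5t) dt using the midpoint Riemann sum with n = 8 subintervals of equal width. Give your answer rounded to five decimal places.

4.97562

Δt = (2.5 − 0)/8 = 0.3125.
Midpoints: 0.15625, 0.46875, 0.78125, 1.09375, 1.40625, 1.71875, 2.03125, 2.34375.
f(0.15625) ≈ 1.08126, f(0.46875) ≈ 1.26412, f(0.78125) ≈ 1.47790, f(1.09375) ≈ 1.72785, f(1.40625) ≈ 2.02006, f(1.71875) ≈ 2.36168, f(2.03125) ≈ 2.76109, f(2.34375) ≈ 3.22804.
Sum = Δt · [f(0.15625) + f(0.46875) + f(0.78125) + ...].
Sum ≈ 4.97562.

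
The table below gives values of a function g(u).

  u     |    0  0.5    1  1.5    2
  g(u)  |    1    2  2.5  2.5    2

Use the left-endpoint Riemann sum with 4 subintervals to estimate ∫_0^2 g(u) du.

Δu = 0.5.
Sum = 0.5·[1 + 2 + 2.5 + 2.5] = 4.

4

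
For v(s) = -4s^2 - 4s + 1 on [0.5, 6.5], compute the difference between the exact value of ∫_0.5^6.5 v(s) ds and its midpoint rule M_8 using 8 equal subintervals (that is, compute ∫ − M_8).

Exact integral: ∫_0.5^6.5 v(s) ds = -444.
M_8 = -442.875.
Error = -444 − (-442.875) = -1.125.

-1.125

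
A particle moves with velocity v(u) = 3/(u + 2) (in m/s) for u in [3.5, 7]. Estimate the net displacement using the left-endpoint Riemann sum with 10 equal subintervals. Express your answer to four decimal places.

Δu = (7 − 3.5)/10 = 0.35.
Left endpoints: 3.5, 3.85, 4.2, 4.55, 4.9, 5.25, 5.6, 5.95, 6.3, 6.65.
v(3.5) = 6/11, v(3.85) = 20/39, v(4.2) = 15/31, v(4.55) = 60/131, v(4.9) = 10/23, v(5.25) = 12/29, v(5.6) = 15/38, v(5.95) = 20/53, v(6.3) = 30/83, v(6.65) = 60/173.
Sum = Δu · [v(3.5) + v(3.85) + v(4.2) + ...].
Sum ≈ 1.5152.

1.5152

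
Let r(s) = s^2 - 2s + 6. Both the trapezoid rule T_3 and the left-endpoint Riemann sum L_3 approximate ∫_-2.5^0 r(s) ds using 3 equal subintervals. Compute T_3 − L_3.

T_3 ≈ 26.747685.
L_3 ≈ 31.435185.
T_3 − L_3 = -4.6875.

-4.6875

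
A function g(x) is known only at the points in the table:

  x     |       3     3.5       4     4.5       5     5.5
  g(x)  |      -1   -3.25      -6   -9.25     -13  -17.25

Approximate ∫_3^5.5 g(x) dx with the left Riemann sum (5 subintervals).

Δx = 0.5.
Sum = 0.5·[(-1) + (-3.25) + (-6) + (-9.25) + (-13)] = -16.25.

-16.25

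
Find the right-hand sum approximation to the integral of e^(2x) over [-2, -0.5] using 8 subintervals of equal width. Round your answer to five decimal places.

Δx = (-0.5 − (-2))/8 = 0.1875.
Right endpoints: -1.8125, -1.625, -1.4375, -1.25, -1.0625, -0.875, -0.6875, -0.5.
f(-1.8125) ≈ 0.02665, f(-1.625) ≈ 0.03877, f(-1.4375) ≈ 0.05642, f(-1.25) ≈ 0.08208, f(-1.0625) ≈ 0.11943, f(-0.875) ≈ 0.17377, f(-0.6875) ≈ 0.25284, f(-0.5) ≈ 0.36788.
Sum = Δx · [f(-1.8125) + f(-1.625) + f(-1.4375) + ...].
Sum ≈ 0.20960.

0.20960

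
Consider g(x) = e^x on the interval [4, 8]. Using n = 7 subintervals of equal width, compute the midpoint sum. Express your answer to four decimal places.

2886.9214

Δx = (8 − 4)/7 = 4/7.
Midpoints: 30/7, 34/7, 38/7, 6, 46/7, 50/7, 54/7.
g(30/7) ≈ 72.6544, g(34/7) ≈ 128.6561, g(38/7) ≈ 227.8236, g(6) ≈ 403.4288, g(46/7) ≈ 714.3897, g(50/7) ≈ 1265.0376, g(54/7) ≈ 2240.1222.
Sum = Δx · [g(30/7) + g(34/7) + g(38/7) + ...].
Sum ≈ 2886.9214.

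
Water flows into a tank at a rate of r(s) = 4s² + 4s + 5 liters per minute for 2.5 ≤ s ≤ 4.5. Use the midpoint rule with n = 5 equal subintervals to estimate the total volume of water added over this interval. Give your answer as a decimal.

Δs = (4.5 − 2.5)/5 = 0.4.
Midpoints: 2.7, 3.1, 3.5, 3.9, 4.3.
r(2.7) = 44.96, r(3.1) = 55.84, r(3.5) = 68, r(3.9) = 81.44, r(4.3) = 96.16.
Sum = Δs · [r(2.7) + r(3.1) + r(3.5) + r(3.9) + r(4.3)].
Sum = 138.56.

138.56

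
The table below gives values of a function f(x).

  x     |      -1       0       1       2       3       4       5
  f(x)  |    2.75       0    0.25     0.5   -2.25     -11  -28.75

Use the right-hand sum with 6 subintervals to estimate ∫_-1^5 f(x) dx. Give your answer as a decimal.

Δx = 1.
Sum = 1·[0 + 0.25 + 0.5 + (-2.25) + (-11) + (-28.75)] = -41.25.

-41.25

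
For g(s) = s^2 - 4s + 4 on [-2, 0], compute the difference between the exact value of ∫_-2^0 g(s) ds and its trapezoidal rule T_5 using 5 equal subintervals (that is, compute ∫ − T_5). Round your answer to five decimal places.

Exact integral: ∫_-2^0 g(s) ds ≈ 18.6666667.
T_5 = 18.72.
Error ≈ 18.6666667 − 18.72 ≈ -0.05333.

-0.05333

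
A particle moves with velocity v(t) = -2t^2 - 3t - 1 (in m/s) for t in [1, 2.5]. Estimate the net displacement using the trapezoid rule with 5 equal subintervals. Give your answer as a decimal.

-19.17

Δt = (2.5 − 1)/5 = 0.3.
v(1) = -6, v(1.3) = -8.28, v(1.6) = -10.92, v(1.9) = -13.92, v(2.2) = -17.28, v(2.5) = -21.
T_5 = (Δt/2)·[v(t_0) + 2v(t_1) + ... + 2v(t_{4}) + v(t_5)].
Sum = -19.17.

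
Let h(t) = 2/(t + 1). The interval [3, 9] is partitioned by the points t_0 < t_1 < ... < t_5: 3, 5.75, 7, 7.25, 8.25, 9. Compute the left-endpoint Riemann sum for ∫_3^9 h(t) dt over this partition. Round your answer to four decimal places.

2.2125

Subinterval widths: 2.75, 1.25, 0.25, 1, 0.75.
Left endpoints: 3, 5.75, 7, 7.25, 8.25.
h(3) = 0.5, h(5.75) = 8/27, h(7) = 0.25, h(7.25) = 8/33, h(8.25) = 8/37.
Sum = Σ Δt_i · h(t_i).
Sum ≈ 2.2125.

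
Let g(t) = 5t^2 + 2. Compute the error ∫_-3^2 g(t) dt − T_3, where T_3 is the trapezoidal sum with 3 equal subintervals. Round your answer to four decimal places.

-11.5741

Exact integral: ∫_-3^2 g(t) dt ≈ 68.333333.
T_3 ≈ 79.907407.
Error ≈ 68.333333 − 79.907407 ≈ -11.5741.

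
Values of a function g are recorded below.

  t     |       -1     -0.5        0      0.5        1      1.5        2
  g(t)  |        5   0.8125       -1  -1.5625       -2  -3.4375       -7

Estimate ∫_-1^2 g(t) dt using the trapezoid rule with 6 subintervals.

-4.09375

Δt = 0.5.
T_6 = (0.5/2)·[5 + 2·0.8125 + 2·(-1) + 2·(-1.5625) + 2·(-2) + 2·(-3.4375) + (-7)] = -4.09375.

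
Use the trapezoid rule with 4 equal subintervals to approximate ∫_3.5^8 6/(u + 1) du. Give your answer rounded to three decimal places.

Δu = (8 − 3.5)/4 = 1.125.
f(3.5) = 4/3, f(4.625) = 16/15, f(5.75) = 8/9, f(6.875) = 16/21, f(8) = 2/3.
T_4 = (Δu/2)·[f(u_0) + 2f(u_1) + 2f(u_2) + 2f(u_3) + f(u_4)].
Sum ≈ 4.182.

4.182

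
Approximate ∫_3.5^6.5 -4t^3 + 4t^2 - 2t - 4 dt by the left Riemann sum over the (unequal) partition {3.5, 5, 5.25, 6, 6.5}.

-1034.046875

Subinterval widths: 1.5, 0.25, 0.75, 0.5.
Left endpoints: 3.5, 5, 5.25, 6.
f(3.5) = -133.5, f(5) = -414, f(5.25) = -483.0625, f(6) = -736.
Sum = Σ Δt_i · f(t_i).
Sum = -1034.046875.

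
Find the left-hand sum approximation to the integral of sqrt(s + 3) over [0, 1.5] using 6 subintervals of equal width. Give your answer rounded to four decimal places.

2.8509

Δs = (1.5 − 0)/6 = 0.25.
Left endpoints: 0, 0.25, 0.5, 0.75, 1, 1.25.
f(0) ≈ 1.7321, f(0.25) ≈ 1.8028, f(0.5) ≈ 1.8708, f(0.75) ≈ 1.9365, f(1) ≈ 2.0000, f(1.25) ≈ 2.0616.
Sum = Δs · [f(0) + f(0.25) + f(0.5) + ...].
Sum ≈ 2.8509.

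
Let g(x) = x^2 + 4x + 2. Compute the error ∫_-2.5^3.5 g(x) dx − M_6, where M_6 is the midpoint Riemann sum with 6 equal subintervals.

Exact integral: ∫_-2.5^3.5 g(x) dx = 43.5.
M_6 = 43.
Error = 43.5 − 43 = 0.5.

0.5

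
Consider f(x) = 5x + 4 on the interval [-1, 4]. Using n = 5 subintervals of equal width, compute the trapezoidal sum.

Δx = (4 − (-1))/5 = 1.
f(-1) = -1, f(0) = 4, f(1) = 9, f(2) = 14, f(3) = 19, f(4) = 24.
T_5 = (Δx/2)·[f(x_0) + 2f(x_1) + ... + 2f(x_{4}) + f(x_5)].
Sum = 57.5.

57.5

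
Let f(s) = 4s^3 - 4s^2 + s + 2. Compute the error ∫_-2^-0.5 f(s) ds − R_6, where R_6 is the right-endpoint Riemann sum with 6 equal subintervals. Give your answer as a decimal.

Exact integral: ∫_-2^-0.5 f(s) ds = -25.3125.
R_6 = -19.609375.
Error = -25.3125 − (-19.609375) = -5.703125.

-5.703125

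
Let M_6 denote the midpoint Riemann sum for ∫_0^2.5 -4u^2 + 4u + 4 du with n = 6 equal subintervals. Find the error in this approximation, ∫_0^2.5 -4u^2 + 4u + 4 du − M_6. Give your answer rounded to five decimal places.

Exact integral: ∫_0^2.5 f(u) du ≈ 1.6666667.
M_6 ≈ 1.8113426.
Error ≈ 1.6666667 − 1.8113426 ≈ -0.14468.

-0.14468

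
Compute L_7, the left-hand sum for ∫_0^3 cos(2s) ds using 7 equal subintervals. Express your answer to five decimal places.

Δs = (3 − 0)/7 = 3/7.
Left endpoints: 0, 3/7, 6/7, 9/7, 12/7, 15/7, 18/7.
f(0) ≈ 1.00000, f(3/7) ≈ 0.65460, f(6/7) ≈ -0.14300, f(9/7) ≈ -0.84181, f(12/7) ≈ -0.95910, f(15/7) ≈ -0.41385, f(18/7) ≈ 0.41730.
Sum = Δs · [f(0) + f(3/7) + f(6/7) + ...].
Sum ≈ -0.12251.

-0.12251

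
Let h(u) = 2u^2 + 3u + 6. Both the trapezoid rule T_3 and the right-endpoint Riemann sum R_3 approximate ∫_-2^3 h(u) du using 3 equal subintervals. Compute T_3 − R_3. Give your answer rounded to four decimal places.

-20.8333

T_3 ≈ 65.462963.
R_3 ≈ 86.296296.
T_3 − R_3 ≈ -20.8333.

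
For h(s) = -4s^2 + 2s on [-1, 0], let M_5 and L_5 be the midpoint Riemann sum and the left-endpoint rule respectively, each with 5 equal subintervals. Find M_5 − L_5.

M_5 = -2.32.
L_5 = -2.96.
M_5 − L_5 = 0.64.

0.64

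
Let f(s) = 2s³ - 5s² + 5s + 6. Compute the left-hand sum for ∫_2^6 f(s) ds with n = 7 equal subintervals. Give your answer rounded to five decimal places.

Δs = (6 − 2)/7 = 4/7.
Left endpoints: 2, 18/7, 22/7, 26/7, 30/7, 34/7, 38/7.
f(2) = 12, f(18/7) = 6792/343, f(22/7) = 11804/343, f(26/7) = 19920/343, f(30/7) = 31908/343, f(34/7) = 48536/343, f(38/7) = 70572/343.
Sum = Δs · [f(2) + f(18/7) + f(22/7) + ...].
Sum ≈ 322.61224.

322.61224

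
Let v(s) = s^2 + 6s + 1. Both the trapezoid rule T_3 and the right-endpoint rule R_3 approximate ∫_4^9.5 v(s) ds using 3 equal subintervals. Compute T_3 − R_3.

T_3 ≈ 495.78935185.
R_3 ≈ 594.10185185.
T_3 − R_3 = -98.3125.

-98.3125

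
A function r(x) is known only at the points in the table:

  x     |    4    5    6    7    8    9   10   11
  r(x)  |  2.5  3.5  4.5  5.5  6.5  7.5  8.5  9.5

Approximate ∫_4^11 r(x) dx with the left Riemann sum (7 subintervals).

Δx = 1.
Sum = 1·[2.5 + 3.5 + 4.5 + 5.5 + 6.5 + 7.5 + 8.5] = 38.5.

38.5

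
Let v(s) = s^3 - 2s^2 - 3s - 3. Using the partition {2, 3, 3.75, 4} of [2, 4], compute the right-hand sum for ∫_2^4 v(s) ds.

9.01953125

Subinterval widths: 1, 0.75, 0.25.
Right endpoints: 3, 3.75, 4.
v(3) = -3, v(3.75) = 10.359375, v(4) = 17.
Sum = Σ Δs_i · v(s_i).
Sum = 9.01953125.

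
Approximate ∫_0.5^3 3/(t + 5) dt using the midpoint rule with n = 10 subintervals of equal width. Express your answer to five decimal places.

Δt = (3 − 0.5)/10 = 0.25.
Midpoints: 0.625, 0.875, 1.125, 1.375, 1.625, 1.875, 2.125, 2.375, 2.625, 2.875.
f(0.625) = 8/15, f(0.875) = 24/47, f(1.125) = 24/49, f(1.375) = 8/17, f(1.625) = 24/53, f(1.875) = 24/55, f(2.125) = 8/19, f(2.375) = 24/59, f(2.625) = 24/61, f(2.875) = 8/21.
Sum = Δt · [f(0.625) + f(0.875) + f(1.125) + ...].
Sum ≈ 1.12394.

1.12394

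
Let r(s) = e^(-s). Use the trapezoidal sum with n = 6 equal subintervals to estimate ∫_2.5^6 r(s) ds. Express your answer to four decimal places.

0.0819

Δs = (6 − 2.5)/6 = 7/12.
r(2.5) ≈ 0.0821, r(37/12) ≈ 0.0458, r(11/3) ≈ 0.0256, r(4.25) ≈ 0.0143, r(29/6) ≈ 0.0080, r(65/12) ≈ 0.0044, r(6) ≈ 0.0025.
T_6 = (Δs/2)·[r(s_0) + 2r(s_1) + ... + 2r(s_{5}) + r(s_6)].
Sum ≈ 0.0819.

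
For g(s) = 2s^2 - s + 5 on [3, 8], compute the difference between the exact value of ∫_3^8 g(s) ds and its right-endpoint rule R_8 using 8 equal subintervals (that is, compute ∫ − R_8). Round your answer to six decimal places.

Exact integral: ∫_3^8 g(s) ds ≈ 320.83333333.
R_8 = 354.296875.
Error ≈ 320.83333333 − 354.296875 ≈ -33.463542.

-33.463542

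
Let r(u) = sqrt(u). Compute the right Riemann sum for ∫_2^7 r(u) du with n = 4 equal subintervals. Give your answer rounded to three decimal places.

Δu = (7 − 2)/4 = 1.25.
Right endpoints: 3.25, 4.5, 5.75, 7.
r(3.25) ≈ 1.803, r(4.5) ≈ 2.121, r(5.75) ≈ 2.398, r(7) ≈ 2.646.
Sum = Δu · [r(3.25) + r(4.5) + r(5.75) + r(7)].
Sum ≈ 11.210.

11.210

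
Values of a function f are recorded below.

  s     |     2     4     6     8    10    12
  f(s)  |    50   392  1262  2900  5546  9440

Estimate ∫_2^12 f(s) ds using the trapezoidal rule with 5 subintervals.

29690

Δs = 2.
T_5 = (2/2)·[50 + 2·392 + 2·1262 + 2·2900 + 2·5546 + 9440] = 29690.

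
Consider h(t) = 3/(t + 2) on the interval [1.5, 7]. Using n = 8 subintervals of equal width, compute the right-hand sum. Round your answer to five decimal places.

2.66148

Δt = (7 − 1.5)/8 = 0.6875.
Right endpoints: 2.1875, 2.875, 3.5625, 4.25, 4.9375, 5.625, 6.3125, 7.
h(2.1875) = 48/67, h(2.875) = 8/13, h(3.5625) = 48/89, h(4.25) = 0.48, h(4.9375) = 16/37, h(5.625) = 24/61, h(6.3125) = 48/133, h(7) = 1/3.
Sum = Δt · [h(2.1875) + h(2.875) + h(3.5625) + ...].
Sum ≈ 2.66148.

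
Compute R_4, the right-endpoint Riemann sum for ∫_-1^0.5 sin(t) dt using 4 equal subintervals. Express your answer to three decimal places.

-0.086

Δt = (0.5 − (-1))/4 = 0.375.
Right endpoints: -0.625, -0.25, 0.125, 0.5.
f(-0.625) ≈ -0.585, f(-0.25) ≈ -0.247, f(0.125) ≈ 0.125, f(0.5) ≈ 0.479.
Sum = Δt · [f(-0.625) + f(-0.25) + f(0.125) + f(0.5)].
Sum ≈ -0.086.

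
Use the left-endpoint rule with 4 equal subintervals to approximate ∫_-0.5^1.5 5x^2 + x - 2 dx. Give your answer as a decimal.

0.25

Δx = (1.5 − (-0.5))/4 = 0.5.
Left endpoints: -0.5, 0, 0.5, 1.
f(-0.5) = -1.25, f(0) = -2, f(0.5) = -0.25, f(1) = 4.
Sum = Δx · [f(-0.5) + f(0) + f(0.5) + f(1)].
Sum = 0.25.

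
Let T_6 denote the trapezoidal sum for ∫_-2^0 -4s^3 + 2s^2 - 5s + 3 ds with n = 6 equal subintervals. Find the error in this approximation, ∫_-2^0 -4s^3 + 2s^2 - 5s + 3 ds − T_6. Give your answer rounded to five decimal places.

-0.51852

Exact integral: ∫_-2^0 f(s) ds ≈ 37.3333333.
T_6 ≈ 37.8518519.
Error ≈ 37.3333333 − 37.8518519 ≈ -0.51852.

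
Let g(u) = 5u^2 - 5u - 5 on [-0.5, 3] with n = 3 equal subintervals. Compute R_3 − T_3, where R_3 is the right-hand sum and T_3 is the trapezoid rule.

15.3125

R_3 ≈ 25.1157407.
T_3 ≈ 9.8032407.
R_3 − T_3 = 15.3125.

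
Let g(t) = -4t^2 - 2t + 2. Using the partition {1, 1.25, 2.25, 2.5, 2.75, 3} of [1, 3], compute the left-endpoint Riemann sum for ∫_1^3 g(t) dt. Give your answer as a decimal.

-28.875

Subinterval widths: 0.25, 1, 0.25, 0.25, 0.25.
Left endpoints: 1, 1.25, 2.25, 2.5, 2.75.
g(1) = -4, g(1.25) = -6.75, g(2.25) = -22.75, g(2.5) = -28, g(2.75) = -33.75.
Sum = Σ Δt_i · g(t_i).
Sum = -28.875.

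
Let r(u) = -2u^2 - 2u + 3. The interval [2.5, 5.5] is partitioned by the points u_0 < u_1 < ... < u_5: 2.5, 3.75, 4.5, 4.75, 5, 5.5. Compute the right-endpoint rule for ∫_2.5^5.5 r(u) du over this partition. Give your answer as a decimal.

Subinterval widths: 1.25, 0.75, 0.25, 0.25, 0.5.
Right endpoints: 3.75, 4.5, 4.75, 5, 5.5.
r(3.75) = -32.625, r(4.5) = -46.5, r(4.75) = -51.625, r(5) = -57, r(5.5) = -68.5.
Sum = Σ Δu_i · r(u_i).
Sum = -137.0625.

-137.0625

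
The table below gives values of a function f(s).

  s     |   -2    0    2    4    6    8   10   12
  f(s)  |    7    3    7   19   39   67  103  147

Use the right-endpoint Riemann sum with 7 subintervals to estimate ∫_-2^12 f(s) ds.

770

Δs = 2.
Sum = 2·[3 + 7 + 19 + 39 + 67 + 103 + 147] = 770.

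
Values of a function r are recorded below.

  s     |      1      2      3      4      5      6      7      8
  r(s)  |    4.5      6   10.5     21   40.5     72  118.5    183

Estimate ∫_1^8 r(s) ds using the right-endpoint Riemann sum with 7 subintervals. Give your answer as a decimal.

451.5

Δs = 1.
Sum = 1·[6 + 10.5 + 21 + 40.5 + 72 + 118.5 + 183] = 451.5.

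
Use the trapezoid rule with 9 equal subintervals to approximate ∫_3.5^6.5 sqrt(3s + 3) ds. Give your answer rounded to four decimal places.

Δs = (6.5 − 3.5)/9 = 1/3.
f(3.5) ≈ 3.6742, f(23/6) ≈ 3.8079, f(25/6) ≈ 3.9370, f(4.5) ≈ 4.0620, f(29/6) ≈ 4.1833, f(31/6) ≈ 4.3012, f(5.5) ≈ 4.4159, f(35/6) ≈ 4.5277, f(37/6) ≈ 4.6368, f(6.5) ≈ 4.7434.
T_9 = (Δs/2)·[f(s_0) + 2f(s_1) + ... + 2f(s_{8}) + f(s_9)].
Sum ≈ 12.6935.

12.6935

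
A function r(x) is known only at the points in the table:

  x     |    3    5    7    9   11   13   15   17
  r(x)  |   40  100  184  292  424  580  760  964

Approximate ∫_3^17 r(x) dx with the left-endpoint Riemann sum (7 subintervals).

4760

Δx = 2.
Sum = 2·[40 + 100 + 184 + 292 + 424 + 580 + 760] = 4760.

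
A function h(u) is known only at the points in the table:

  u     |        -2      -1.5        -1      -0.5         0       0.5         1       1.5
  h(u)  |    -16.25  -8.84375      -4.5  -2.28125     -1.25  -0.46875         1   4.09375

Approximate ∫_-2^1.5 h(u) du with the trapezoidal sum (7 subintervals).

-11.2109375

Δu = 0.5.
T_7 = (0.5/2)·[(-16.25) + 2·(-8.84375) + 2·(-4.5) + 2·(-2.28125) + 2·(-1.25) + 2·(-0.46875) + 2·1 + 4.09375] = -11.2109375.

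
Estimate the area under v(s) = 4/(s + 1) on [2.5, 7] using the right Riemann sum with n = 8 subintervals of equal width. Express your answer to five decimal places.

Δs = (7 − 2.5)/8 = 0.5625.
Right endpoints: 3.0625, 3.625, 4.1875, 4.75, 5.3125, 5.875, 6.4375, 7.
v(3.0625) = 64/65, v(3.625) = 32/37, v(4.1875) = 64/83, v(4.75) = 16/23, v(5.3125) = 64/101, v(5.875) = 32/55, v(6.4375) = 64/119, v(7) = 0.5.
Sum = Δs · [v(3.0625) + v(3.625) + v(4.1875) + ...].
Sum ≈ 3.13285.

3.13285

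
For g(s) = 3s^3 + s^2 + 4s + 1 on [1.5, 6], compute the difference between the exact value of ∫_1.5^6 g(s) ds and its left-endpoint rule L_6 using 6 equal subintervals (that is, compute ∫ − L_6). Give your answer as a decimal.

243.94921875

Exact integral: ∫_1.5^6 g(s) ds = 1111.078125.
L_6 = 867.12890625.
Error = 1111.078125 − 867.12890625 = 243.94921875.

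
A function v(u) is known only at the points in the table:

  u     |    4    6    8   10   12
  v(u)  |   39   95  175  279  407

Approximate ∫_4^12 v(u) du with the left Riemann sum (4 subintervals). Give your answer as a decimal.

Δu = 2.
Sum = 2·[39 + 95 + 175 + 279] = 1176.

1176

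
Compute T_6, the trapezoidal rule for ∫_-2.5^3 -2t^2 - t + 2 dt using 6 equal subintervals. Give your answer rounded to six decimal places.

Δt = (3 − (-2.5))/6 = 11/12.
f(-2.5) = -8, f(-19/12) = -103/72, f(-2/3) = 16/9, f(0.25) = 1.625, f(7/6) = -17/9, f(25/12) = -631/72, f(3) = -19.
T_6 = (Δt/2)·[f(t_0) + 2f(t_1) + ... + 2f(t_{5}) + f(t_6)].
Sum ≈ -20.332176.

-20.332176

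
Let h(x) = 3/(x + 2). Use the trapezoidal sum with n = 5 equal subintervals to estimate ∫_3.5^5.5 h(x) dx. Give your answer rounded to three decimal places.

0.931

Δx = (5.5 − 3.5)/5 = 0.4.
h(3.5) = 6/11, h(3.9) = 30/59, h(4.3) = 10/21, h(4.7) = 30/67, h(5.1) = 30/71, h(5.5) = 0.4.
T_5 = (Δx/2)·[h(x_0) + 2h(x_1) + ... + 2h(x_{4}) + h(x_5)].
Sum ≈ 0.931.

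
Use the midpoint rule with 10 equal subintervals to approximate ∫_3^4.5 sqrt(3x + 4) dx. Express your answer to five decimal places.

5.85241

Δx = (4.5 − 3)/10 = 0.15.
Midpoints: 3.075, 3.225, 3.375, 3.525, 3.675, 3.825, 3.975, 4.125, 4.275, 4.425.
f(3.075) ≈ 3.63662, f(3.225) ≈ 3.69797, f(3.375) ≈ 3.75832, f(3.525) ≈ 3.81772, f(3.675) ≈ 3.87621, f(3.825) ≈ 3.93383, f(3.975) ≈ 3.99061, f(4.125) ≈ 4.04660, f(4.275) ≈ 4.10183, f(4.425) ≈ 4.15632.
Sum = Δx · [f(3.075) + f(3.225) + f(3.375) + ...].
Sum ≈ 5.85241.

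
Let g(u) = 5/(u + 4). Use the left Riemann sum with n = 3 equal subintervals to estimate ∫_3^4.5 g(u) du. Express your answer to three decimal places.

Δu = (4.5 − 3)/3 = 0.5.
Left endpoints: 3, 3.5, 4.
g(3) = 5/7, g(3.5) = 2/3, g(4) = 0.625.
Sum = Δu · [g(3) + g(3.5) + g(4)].
Sum ≈ 1.003.

1.003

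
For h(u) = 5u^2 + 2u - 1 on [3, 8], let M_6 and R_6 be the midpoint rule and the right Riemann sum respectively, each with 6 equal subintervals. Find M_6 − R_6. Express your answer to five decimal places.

-123.09028

M_6 ≈ 856.8865741.
R_6 ≈ 979.9768519.
M_6 − R_6 ≈ -123.09028.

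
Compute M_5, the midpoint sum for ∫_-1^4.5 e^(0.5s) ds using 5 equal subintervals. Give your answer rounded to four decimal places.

17.5405

Δs = (4.5 − (-1))/5 = 1.1.
Midpoints: -0.45, 0.65, 1.75, 2.85, 3.95.
f(-0.45) ≈ 0.7985, f(0.65) ≈ 1.3840, f(1.75) ≈ 2.3989, f(2.85) ≈ 4.1579, f(3.95) ≈ 7.2066.
Sum = Δs · [f(-0.45) + f(0.65) + f(1.75) + f(2.85) + f(3.95)].
Sum ≈ 17.5405.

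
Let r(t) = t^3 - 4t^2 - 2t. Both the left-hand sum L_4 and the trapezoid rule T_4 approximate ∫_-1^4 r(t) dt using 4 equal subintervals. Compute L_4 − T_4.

3.125

L_4 = -34.140625.
T_4 = -37.265625.
L_4 − T_4 = 3.125.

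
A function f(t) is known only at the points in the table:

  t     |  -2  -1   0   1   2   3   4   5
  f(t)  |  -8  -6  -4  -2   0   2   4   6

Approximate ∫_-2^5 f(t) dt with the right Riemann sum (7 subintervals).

0

Δt = 1.
Sum = 1·[(-6) + (-4) + (-2) + 0 + 2 + 4 + 6] = 0.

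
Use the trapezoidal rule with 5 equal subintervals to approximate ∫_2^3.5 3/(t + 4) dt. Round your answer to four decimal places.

0.6697

Δt = (3.5 − 2)/5 = 0.3.
f(2) = 0.5, f(2.3) = 10/21, f(2.6) = 5/11, f(2.9) = 10/23, f(3.2) = 5/12, f(3.5) = 0.4.
T_5 = (Δt/2)·[f(t_0) + 2f(t_1) + ... + 2f(t_{4}) + f(t_5)].
Sum ≈ 0.6697.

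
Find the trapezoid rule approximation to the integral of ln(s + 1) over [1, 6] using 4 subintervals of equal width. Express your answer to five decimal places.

7.18933

Δs = (6 − 1)/4 = 1.25.
f(1) ≈ 0.69315, f(2.25) ≈ 1.17865, f(3.5) ≈ 1.50408, f(4.75) ≈ 1.74920, f(6) ≈ 1.94591.
T_4 = (Δs/2)·[f(s_0) + 2f(s_1) + 2f(s_2) + 2f(s_3) + f(s_4)].
Sum ≈ 7.18933.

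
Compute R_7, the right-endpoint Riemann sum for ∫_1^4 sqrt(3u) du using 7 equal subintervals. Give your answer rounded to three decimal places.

8.447

Δu = (4 − 1)/7 = 3/7.
Right endpoints: 10/7, 13/7, 16/7, 19/7, 22/7, 25/7, 4.
f(10/7) ≈ 2.070, f(13/7) ≈ 2.360, f(16/7) ≈ 2.619, f(19/7) ≈ 2.854, f(22/7) ≈ 3.071, f(25/7) ≈ 3.273, f(4) ≈ 3.464.
Sum = Δu · [f(10/7) + f(13/7) + f(16/7) + ...].
Sum ≈ 8.447.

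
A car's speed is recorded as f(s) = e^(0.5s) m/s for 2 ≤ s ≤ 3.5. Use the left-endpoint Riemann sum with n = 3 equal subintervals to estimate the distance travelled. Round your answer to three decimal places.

5.345

Δs = (3.5 − 2)/3 = 0.5.
Left endpoints: 2, 2.5, 3.
f(2) ≈ 2.718, f(2.5) ≈ 3.490, f(3) ≈ 4.482.
Sum = Δs · [f(2) + f(2.5) + f(3)].
Sum ≈ 5.345.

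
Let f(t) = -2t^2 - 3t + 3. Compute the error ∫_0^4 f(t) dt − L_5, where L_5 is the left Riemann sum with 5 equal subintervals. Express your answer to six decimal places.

-16.746667

Exact integral: ∫_0^4 f(t) dt ≈ -54.66666667.
L_5 = -37.92.
Error ≈ -54.66666667 − (-37.92) ≈ -16.746667.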